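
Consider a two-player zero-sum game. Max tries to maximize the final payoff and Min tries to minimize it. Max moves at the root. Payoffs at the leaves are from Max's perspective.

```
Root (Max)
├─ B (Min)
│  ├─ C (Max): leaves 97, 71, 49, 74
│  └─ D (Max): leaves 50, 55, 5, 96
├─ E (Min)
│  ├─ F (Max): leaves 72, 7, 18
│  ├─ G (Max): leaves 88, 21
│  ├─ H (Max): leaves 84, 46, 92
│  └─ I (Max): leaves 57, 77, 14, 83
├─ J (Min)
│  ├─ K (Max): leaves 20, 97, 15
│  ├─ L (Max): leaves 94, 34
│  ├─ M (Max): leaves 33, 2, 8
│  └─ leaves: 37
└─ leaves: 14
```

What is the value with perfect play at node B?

C: max(97, 71, 49, 74) = 97
D: max(50, 55, 5, 96) = 96
B: min(97, 96) = 96

96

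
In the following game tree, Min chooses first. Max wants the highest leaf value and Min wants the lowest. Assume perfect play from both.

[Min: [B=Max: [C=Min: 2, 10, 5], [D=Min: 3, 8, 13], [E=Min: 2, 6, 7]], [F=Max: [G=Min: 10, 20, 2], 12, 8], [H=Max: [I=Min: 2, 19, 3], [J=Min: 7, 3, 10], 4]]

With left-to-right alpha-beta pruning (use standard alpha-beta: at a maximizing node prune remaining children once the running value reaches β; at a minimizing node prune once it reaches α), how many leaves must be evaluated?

C [α=-∞,β=+∞]: v=2
D [α=2,β=+∞]: v=3
E [α=3,β=+∞]: v=2 after child 1 ≤ α → α-cutoff, skip 2
B [α=-∞,β=+∞]: v=3
G [α=-∞,β=3]: v=2
F [α=-∞,β=3]: v=12 after child 2 ≥ β → β-cutoff, skip 1
I [α=-∞,β=3]: v=2
J [α=2,β=3]: v=3
H [α=-∞,β=3]: v=3 after child 2 ≥ β → β-cutoff, skip 1
Root [α=-∞,β=+∞]: v=3
Leaves evaluated: 17 of 21.

17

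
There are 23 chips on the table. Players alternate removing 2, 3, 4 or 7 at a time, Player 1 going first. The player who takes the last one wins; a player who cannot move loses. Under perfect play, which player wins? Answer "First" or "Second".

Positions where the player to move wins (W) vs loses (L):
i:   0  1  2  3  4  5  6  7  8  9 10 11 12 13 14 15 16 17 18 19 20 21 22 23
     L  L  W  W  W  W  L  W  W  W  W  L  L  W  W  W  W  L  W  W  W  W  L  L
Position 23 is L, so the second player wins.

Second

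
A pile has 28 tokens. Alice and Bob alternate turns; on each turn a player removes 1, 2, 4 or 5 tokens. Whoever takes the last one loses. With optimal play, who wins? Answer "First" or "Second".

Second

i:   0  1  2  3  4  5  6  7  8  9 10 11 12 13 14 15 16 17 18 19 20 21 22 23 24 25 26 27 28
     W  L  W  W  L  W  W  L  W  W  L  W  W  L  W  W  L  W  W  L  W  W  L  W  W  L  W  W  L
Position 28 is L, so the second player wins.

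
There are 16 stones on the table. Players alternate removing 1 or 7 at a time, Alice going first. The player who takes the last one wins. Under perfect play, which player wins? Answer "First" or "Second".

i:   0  1  2  3  4  5  6  7  8  9 10 11 12 13 14 15 16
     L  W  L  W  L  W  L  W  L  W  L  W  L  W  L  W  L
Position 16 is L, so the second player wins.

Second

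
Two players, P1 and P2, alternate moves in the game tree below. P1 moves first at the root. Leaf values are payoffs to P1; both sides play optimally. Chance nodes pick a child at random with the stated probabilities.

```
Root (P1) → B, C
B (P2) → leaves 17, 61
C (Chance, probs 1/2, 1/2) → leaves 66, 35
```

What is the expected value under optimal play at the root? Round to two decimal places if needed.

50.5

B (P2): min(17, 61) = 17
C (Chance): 1/2·66 + 1/2·35 = 50.5
Root (P1): max(17, 50.5) = 50.5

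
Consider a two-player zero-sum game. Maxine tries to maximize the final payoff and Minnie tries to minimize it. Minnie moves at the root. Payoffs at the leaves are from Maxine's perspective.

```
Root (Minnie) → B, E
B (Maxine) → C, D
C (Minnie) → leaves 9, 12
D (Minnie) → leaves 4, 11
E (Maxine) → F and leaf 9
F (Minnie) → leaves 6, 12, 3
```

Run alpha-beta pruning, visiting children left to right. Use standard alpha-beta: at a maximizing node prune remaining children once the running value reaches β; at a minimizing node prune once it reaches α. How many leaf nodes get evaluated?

7

C [α=-∞,β=+∞]: v=9
D [α=9,β=+∞]: v=4 after child 1 ≤ α → α-cutoff, skip 1
B [α=-∞,β=+∞]: v=9
F [α=-∞,β=9]: v=3
E [α=-∞,β=9]: v=9
Root [α=-∞,β=+∞]: v=9
Leaves evaluated: 7 of 8.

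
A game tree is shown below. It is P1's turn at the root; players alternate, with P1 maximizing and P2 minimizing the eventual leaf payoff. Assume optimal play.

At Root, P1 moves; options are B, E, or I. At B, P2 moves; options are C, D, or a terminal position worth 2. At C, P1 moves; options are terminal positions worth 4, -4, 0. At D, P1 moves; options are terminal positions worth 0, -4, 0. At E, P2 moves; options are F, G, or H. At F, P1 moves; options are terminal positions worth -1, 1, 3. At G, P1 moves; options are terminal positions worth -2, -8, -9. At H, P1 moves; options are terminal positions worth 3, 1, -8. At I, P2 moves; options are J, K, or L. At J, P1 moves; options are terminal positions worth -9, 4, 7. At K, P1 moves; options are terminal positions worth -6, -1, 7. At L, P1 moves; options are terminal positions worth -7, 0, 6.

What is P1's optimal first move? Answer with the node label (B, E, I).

C (P1): max(4, -4, 0) = 4
D (P1): max(0, -4, 0) = 0
B (P2): min(4, 0, 2) = 0
F (P1): max(-1, 1, 3) = 3
G (P1): max(-2, -8, -9) = -2
H (P1): max(3, 1, -8) = 3
E (P2): min(3, -2, 3) = -2
J (P1): max(-9, 4, 7) = 7
K (P1): max(-6, -1, 7) = 7
L (P1): max(-7, 0, 6) = 6
I (P2): min(7, 7, 6) = 6
Root (P1): max(0, -2, 6) = 6
P1 picks the child with the highest value: I (value 6).

I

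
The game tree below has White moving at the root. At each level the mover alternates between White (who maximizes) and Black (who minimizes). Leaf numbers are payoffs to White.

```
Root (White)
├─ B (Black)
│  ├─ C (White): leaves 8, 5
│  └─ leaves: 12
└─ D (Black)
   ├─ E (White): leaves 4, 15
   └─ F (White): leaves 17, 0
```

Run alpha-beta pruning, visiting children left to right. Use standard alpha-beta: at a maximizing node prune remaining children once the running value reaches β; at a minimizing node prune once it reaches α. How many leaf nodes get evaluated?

6

C [α=-∞,β=+∞]: v=8
B [α=-∞,β=+∞]: v=8
E [α=8,β=+∞]: v=15
F [α=8,β=15]: v=17 after child 1 ≥ β → β-cutoff, skip 1
D [α=8,β=+∞]: v=15
Root [α=-∞,β=+∞]: v=15
Leaves evaluated: 6 of 7.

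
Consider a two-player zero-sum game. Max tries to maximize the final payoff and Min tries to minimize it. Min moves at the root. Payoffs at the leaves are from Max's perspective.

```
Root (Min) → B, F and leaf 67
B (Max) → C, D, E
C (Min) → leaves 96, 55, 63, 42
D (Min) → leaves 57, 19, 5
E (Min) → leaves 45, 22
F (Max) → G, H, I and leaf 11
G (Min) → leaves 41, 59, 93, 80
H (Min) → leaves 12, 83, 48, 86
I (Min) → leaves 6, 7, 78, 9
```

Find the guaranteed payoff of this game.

41

C (Min): min(96, 55, 63, 42) = 42
D (Min): min(57, 19, 5) = 5
E (Min): min(45, 22) = 22
B (Max): max(42, 5, 22) = 42
G (Min): min(41, 59, 93, 80) = 41
H (Min): min(12, 83, 48, 86) = 12
I (Min): min(6, 7, 78, 9) = 6
F (Max): max(41, 12, 6, 11) = 41
Root (Min): min(42, 41, 67) = 41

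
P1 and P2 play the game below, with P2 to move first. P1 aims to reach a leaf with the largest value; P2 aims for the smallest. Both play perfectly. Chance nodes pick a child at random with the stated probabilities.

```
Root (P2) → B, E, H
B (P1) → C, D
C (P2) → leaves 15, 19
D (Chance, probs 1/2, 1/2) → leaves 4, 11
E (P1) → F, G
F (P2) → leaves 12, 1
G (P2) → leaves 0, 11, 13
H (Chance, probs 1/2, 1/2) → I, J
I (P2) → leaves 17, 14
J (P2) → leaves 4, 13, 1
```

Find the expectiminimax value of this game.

C (P2): min(15, 19) = 15
D (Chance): 1/2·4 + 1/2·11 = 7.5
B (P1): max(15, 7.5) = 15
F (P2): min(12, 1) = 1
G (P2): min(0, 11, 13) = 0
E (P1): max(1, 0) = 1
I (P2): min(17, 14) = 14
J (P2): min(4, 13, 1) = 1
H (Chance): 1/2·14 + 1/2·1 = 7.5
Root (P2): min(15, 1, 7.5) = 1

1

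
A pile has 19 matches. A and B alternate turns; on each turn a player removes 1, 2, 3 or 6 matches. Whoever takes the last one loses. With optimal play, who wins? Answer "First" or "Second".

W/L table (W = player to move can force a win):
i:   0  1  2  3  4  5  6  7  8  9 10 11 12 13 14 15 16 17 18 19
     W  L  W  W  W  L  W  W  W  L  W  W  W  L  W  W  W  L  W  W
Position 19 is W, so the first player wins.

First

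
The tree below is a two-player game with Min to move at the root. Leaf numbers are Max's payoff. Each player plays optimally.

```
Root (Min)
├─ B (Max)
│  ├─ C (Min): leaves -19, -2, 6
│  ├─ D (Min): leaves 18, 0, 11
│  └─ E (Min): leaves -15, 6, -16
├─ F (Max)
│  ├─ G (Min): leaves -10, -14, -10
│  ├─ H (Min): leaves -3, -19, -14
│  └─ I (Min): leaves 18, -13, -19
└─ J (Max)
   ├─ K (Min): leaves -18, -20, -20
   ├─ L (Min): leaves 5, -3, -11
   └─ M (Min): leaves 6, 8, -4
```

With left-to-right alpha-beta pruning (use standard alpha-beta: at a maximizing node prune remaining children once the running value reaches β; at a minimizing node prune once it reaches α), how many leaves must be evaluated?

C [α=-∞,β=+∞]: v=-19
D [α=-19,β=+∞]: v=0
E [α=0,β=+∞]: v=-15 after child 1 ≤ α → α-cutoff, skip 2
B [α=-∞,β=+∞]: v=0
G [α=-∞,β=0]: v=-14
H [α=-14,β=0]: v=-19 after child 2 ≤ α → α-cutoff, skip 1
I [α=-14,β=0]: v=-19
F [α=-∞,β=0]: v=-14
K [α=-∞,β=-14]: v=-20
L [α=-20,β=-14]: v=-11
J [α=-∞,β=-14]: v=-11 after child 2 ≥ β → β-cutoff, skip 1
Root [α=-∞,β=+∞]: v=-14
Leaves evaluated: 21 of 27.

21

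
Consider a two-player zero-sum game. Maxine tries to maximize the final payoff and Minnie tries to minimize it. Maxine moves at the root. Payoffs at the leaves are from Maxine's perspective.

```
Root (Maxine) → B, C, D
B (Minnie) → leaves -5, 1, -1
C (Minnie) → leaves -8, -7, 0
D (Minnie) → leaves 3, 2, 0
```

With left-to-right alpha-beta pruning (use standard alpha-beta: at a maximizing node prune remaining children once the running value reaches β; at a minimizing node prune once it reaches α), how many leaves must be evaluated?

7

B [α=-∞,β=+∞]: v=-5
C [α=-5,β=+∞]: v=-8 after child 1 ≤ α → α-cutoff, skip 2
D [α=-5,β=+∞]: v=0
Root [α=-∞,β=+∞]: v=0
Leaves evaluated: 7 of 9.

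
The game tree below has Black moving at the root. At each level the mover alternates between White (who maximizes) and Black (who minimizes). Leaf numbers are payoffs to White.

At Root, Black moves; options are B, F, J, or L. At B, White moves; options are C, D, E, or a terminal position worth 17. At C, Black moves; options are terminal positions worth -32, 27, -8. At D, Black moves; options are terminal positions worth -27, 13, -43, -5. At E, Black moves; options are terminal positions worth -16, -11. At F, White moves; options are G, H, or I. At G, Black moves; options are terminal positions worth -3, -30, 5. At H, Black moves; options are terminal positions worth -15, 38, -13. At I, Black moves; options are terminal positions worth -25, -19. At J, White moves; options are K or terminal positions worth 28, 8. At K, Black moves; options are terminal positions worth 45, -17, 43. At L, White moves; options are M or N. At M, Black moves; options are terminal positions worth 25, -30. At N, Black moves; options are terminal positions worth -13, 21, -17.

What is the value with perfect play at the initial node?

C (Black): min(-32, 27, -8) = -32
D (Black): min(-27, 13, -43, -5) = -43
E (Black): min(-16, -11) = -16
B (White): max(-32, -43, -16, 17) = 17
G (Black): min(-3, -30, 5) = -30
H (Black): min(-15, 38, -13) = -15
I (Black): min(-25, -19) = -25
F (White): max(-30, -15, -25) = -15
K (Black): min(45, -17, 43) = -17
J (White): max(-17, 28, 8) = 28
M (Black): min(25, -30) = -30
N (Black): min(-13, 21, -17) = -17
L (White): max(-30, -17) = -17
Root (Black): min(17, -15, 28, -17) = -17

-17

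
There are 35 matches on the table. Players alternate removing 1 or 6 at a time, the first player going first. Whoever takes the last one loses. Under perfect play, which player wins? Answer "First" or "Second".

i:   0  1  2  3  4  5  6  7  8  9 10 11 12 13 14 15 16 17 18 19 20 21 22 23 24 25 26 27 28 29 30 31 32 33 34 35
     W  L  W  L  W  L  W  W  L  W  L  W  L  W  W  L  W  L  W  L  W  W  L  W  L  W  L  W  W  L  W  L  W  L  W  W
Position 35 is W, so the first player wins.

First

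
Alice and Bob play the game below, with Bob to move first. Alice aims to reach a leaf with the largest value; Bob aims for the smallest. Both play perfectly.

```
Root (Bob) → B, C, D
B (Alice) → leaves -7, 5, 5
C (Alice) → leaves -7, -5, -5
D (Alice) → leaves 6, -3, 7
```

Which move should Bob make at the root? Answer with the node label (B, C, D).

B (Alice): max(-7, 5, 5) = 5
C (Alice): max(-7, -5, -5) = -5
D (Alice): max(6, -3, 7) = 7
Root (Bob): min(5, -5, 7) = -5
Bob picks the child with the lowest value: C (value -5).

C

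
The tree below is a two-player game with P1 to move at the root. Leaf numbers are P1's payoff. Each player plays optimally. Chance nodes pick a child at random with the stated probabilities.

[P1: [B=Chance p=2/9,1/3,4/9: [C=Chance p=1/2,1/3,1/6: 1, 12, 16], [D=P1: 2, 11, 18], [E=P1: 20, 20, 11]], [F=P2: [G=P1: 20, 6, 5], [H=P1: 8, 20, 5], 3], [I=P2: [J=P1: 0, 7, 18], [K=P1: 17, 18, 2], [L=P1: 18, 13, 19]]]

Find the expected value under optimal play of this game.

18

C (Chance): 1/2·1 + 1/3·12 + 1/6·16 = 7.17
D (P1): max(2, 11, 18) = 18
E (P1): max(20, 20, 11) = 20
B (Chance): 2/9·7.17 + 1/3·18 + 4/9·20 = 16.48
G (P1): max(20, 6, 5) = 20
H (P1): max(8, 20, 5) = 20
F (P2): min(20, 20, 3) = 3
J (P1): max(0, 7, 18) = 18
K (P1): max(17, 18, 2) = 18
L (P1): max(18, 13, 19) = 19
I (P2): min(18, 18, 19) = 18
Root (P1): max(16.48, 3, 18) = 18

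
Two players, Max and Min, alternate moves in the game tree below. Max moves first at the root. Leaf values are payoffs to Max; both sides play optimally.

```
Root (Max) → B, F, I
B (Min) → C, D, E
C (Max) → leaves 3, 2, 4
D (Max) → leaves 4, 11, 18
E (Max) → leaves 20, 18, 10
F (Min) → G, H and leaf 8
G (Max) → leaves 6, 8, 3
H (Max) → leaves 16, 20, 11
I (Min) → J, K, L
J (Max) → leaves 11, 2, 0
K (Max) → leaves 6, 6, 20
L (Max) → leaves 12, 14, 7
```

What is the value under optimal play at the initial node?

C (Max): max(3, 2, 4) = 4
D (Max): max(4, 11, 18) = 18
E (Max): max(20, 18, 10) = 20
B (Min): min(4, 18, 20) = 4
G (Max): max(6, 8, 3) = 8
H (Max): max(16, 20, 11) = 20
F (Min): min(8, 20, 8) = 8
J (Max): max(11, 2, 0) = 11
K (Max): max(6, 6, 20) = 20
L (Max): max(12, 14, 7) = 14
I (Min): min(11, 20, 14) = 11
Root (Max): max(4, 8, 11) = 11

11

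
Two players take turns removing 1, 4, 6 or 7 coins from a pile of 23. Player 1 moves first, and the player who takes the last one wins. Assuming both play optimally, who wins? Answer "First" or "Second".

Second

Positions where the player to move wins (W) vs loses (L):
i:   0  1  2  3  4  5  6  7  8  9 10 11 12 13 14 15 16 17 18 19 20 21 22 23
     L  W  L  W  W  L  W  W  W  W  L  W  W  L  W  L  W  W  L  W  W  W  W  L
Position 23 is L, so the second player wins.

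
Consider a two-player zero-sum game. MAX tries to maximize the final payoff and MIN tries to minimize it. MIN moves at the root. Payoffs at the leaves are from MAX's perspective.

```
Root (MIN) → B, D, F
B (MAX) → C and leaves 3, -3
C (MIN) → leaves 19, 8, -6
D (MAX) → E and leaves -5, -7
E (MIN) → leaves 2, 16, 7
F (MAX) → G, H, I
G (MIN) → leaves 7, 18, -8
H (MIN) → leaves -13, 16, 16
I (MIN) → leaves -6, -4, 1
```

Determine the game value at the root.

-6

C (MIN): min(19, 8, -6) = -6
B (MAX): max(-6, 3, -3) = 3
E (MIN): min(2, 16, 7) = 2
D (MAX): max(2, -5, -7) = 2
G (MIN): min(7, 18, -8) = -8
H (MIN): min(-13, 16, 16) = -13
I (MIN): min(-6, -4, 1) = -6
F (MAX): max(-8, -13, -6) = -6
Root (MIN): min(3, 2, -6) = -6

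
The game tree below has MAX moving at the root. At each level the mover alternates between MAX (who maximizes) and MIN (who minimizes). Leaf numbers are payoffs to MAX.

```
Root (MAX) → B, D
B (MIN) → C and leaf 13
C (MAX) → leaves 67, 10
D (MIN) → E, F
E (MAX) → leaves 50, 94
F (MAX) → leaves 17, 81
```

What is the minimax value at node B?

C: max(67, 10) = 67
B: min(67, 13) = 13

13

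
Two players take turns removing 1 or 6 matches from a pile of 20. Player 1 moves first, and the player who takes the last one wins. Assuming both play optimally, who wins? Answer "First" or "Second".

First

Compute winning (W) and losing (L) positions by backward induction:
i:   0  1  2  3  4  5  6  7  8  9 10 11 12 13 14 15 16 17 18 19 20
     L  W  L  W  L  W  W  L  W  L  W  L  W  W  L  W  L  W  L  W  W
Position 20 is W, so the first player wins.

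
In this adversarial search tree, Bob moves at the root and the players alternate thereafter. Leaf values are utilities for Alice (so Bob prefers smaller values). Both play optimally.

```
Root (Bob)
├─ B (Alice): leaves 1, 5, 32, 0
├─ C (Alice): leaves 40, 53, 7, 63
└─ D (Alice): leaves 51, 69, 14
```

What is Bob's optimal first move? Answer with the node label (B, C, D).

B (Alice): max(1, 5, 32, 0) = 32
C (Alice): max(40, 53, 7, 63) = 63
D (Alice): max(51, 69, 14) = 69
Root (Bob): min(32, 63, 69) = 32
Bob picks the child with the lowest value: B (value 32).

B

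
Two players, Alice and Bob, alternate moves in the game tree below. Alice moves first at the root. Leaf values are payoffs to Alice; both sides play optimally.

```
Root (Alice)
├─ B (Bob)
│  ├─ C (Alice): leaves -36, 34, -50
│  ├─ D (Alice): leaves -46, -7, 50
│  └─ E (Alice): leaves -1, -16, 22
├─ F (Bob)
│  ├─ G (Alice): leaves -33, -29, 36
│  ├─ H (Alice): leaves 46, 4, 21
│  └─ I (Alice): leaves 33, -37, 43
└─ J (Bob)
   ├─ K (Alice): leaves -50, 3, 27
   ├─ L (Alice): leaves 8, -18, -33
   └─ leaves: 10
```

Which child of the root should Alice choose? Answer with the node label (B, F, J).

F

C (Alice): max(-36, 34, -50) = 34
D (Alice): max(-46, -7, 50) = 50
E (Alice): max(-1, -16, 22) = 22
B (Bob): min(34, 50, 22) = 22
G (Alice): max(-33, -29, 36) = 36
H (Alice): max(46, 4, 21) = 46
I (Alice): max(33, -37, 43) = 43
F (Bob): min(36, 46, 43) = 36
K (Alice): max(-50, 3, 27) = 27
L (Alice): max(8, -18, -33) = 8
J (Bob): min(27, 8, 10) = 8
Root (Alice): max(22, 36, 8) = 36
Alice picks the child with the highest value: F (value 36).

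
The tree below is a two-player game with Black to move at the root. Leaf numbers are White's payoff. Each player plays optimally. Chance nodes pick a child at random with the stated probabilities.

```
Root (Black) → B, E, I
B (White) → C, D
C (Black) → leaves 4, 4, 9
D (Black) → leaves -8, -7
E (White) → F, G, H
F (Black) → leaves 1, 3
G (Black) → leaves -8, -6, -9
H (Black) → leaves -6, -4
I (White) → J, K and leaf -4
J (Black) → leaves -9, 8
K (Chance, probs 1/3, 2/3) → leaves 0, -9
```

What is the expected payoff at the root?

C (Black): min(4, 4, 9) = 4
D (Black): min(-8, -7) = -8
B (White): max(4, -8) = 4
F (Black): min(1, 3) = 1
G (Black): min(-8, -6, -9) = -9
H (Black): min(-6, -4) = -6
E (White): max(1, -9, -6) = 1
J (Black): min(-9, 8) = -9
K (Chance): 1/3·0 + 2/3·-9 = -6
I (White): max(-9, -6, -4) = -4
Root (Black): min(4, 1, -4) = -4

-4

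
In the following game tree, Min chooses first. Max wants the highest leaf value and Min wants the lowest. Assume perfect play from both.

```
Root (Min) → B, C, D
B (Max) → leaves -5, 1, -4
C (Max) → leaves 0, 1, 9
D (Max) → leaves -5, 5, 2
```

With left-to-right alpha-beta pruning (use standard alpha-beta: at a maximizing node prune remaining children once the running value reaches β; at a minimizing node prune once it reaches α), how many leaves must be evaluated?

7

B [α=-∞,β=+∞]: v=1
C [α=-∞,β=1]: v=1 after child 2 ≥ β → β-cutoff, skip 1
D [α=-∞,β=1]: v=5 after child 2 ≥ β → β-cutoff, skip 1
Root [α=-∞,β=+∞]: v=1
Leaves evaluated: 7 of 9.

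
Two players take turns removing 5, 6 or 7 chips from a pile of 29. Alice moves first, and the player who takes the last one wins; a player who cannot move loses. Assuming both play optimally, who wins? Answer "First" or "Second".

Positions where the player to move wins (W) vs loses (L):
i:   0  1  2  3  4  5  6  7  8  9 10 11 12 13 14 15 16 17 18 19 20 21 22 23 24 25 26 27 28 29
     L  L  L  L  L  W  W  W  W  W  W  W  L  L  L  L  L  W  W  W  W  W  W  W  L  L  L  L  L  W
Position 29 is W, so the first player wins.

First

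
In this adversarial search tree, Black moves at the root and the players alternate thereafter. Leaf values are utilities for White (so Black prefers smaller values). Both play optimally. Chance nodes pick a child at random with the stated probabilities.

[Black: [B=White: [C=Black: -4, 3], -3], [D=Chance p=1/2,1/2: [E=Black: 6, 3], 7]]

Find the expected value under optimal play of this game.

C (Black): min(-4, 3) = -4
B (White): max(-4, -3) = -3
E (Black): min(6, 3) = 3
D (Chance): 1/2·3 + 1/2·7 = 5
Root (Black): min(-3, 5) = -3

-3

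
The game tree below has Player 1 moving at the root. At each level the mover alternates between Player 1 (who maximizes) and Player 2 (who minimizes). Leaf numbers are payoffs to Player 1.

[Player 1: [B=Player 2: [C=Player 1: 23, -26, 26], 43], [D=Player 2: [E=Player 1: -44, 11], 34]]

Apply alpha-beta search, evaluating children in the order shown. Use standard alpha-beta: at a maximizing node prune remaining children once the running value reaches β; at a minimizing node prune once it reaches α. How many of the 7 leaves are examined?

6

C [α=-∞,β=+∞]: v=26
B [α=-∞,β=+∞]: v=26
E [α=26,β=+∞]: v=11
D [α=26,β=+∞]: v=11 after child 1 ≤ α → α-cutoff, skip 1
Root [α=-∞,β=+∞]: v=26
Leaves evaluated: 6 of 7.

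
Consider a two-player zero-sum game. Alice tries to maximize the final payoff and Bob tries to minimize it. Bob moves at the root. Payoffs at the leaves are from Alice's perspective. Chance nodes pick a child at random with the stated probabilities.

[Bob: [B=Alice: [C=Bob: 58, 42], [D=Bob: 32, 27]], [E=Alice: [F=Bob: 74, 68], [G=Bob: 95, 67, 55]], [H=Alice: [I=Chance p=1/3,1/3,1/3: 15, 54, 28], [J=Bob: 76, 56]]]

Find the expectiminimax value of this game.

C (Bob): min(58, 42) = 42
D (Bob): min(32, 27) = 27
B (Alice): max(42, 27) = 42
F (Bob): min(74, 68) = 68
G (Bob): min(95, 67, 55) = 55
E (Alice): max(68, 55) = 68
I (Chance): 1/3·15 + 1/3·54 + 1/3·28 = 32.33
J (Bob): min(76, 56) = 56
H (Alice): max(32.33, 56) = 56
Root (Bob): min(42, 68, 56) = 42

42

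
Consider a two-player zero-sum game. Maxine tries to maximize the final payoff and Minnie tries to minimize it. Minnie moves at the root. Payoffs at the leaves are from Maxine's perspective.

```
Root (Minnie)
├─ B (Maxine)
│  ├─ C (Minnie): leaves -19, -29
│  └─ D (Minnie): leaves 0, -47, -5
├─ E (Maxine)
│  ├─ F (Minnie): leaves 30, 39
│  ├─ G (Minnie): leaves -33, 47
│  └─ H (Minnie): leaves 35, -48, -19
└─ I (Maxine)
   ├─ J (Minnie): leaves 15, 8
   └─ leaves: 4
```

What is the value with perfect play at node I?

8

J: min(15, 8) = 8
I: max(8, 4) = 8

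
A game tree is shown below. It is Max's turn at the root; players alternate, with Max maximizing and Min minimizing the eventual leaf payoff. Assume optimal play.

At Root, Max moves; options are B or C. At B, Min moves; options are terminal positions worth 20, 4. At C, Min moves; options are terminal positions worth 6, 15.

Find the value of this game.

B (Min): min(20, 4) = 4
C (Min): min(6, 15) = 6
Root (Max): max(4, 6) = 6

6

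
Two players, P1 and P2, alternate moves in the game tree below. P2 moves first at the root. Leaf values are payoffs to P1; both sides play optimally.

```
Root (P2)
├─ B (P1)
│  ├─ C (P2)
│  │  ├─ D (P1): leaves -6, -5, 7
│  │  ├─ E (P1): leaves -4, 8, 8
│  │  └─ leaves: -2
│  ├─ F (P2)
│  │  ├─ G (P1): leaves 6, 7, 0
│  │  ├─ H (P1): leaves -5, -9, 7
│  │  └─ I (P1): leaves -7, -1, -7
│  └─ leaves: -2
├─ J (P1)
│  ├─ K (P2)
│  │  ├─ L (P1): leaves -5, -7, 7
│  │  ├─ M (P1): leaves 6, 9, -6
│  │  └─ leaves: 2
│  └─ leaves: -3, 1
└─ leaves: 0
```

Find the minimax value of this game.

D (P1): max(-6, -5, 7) = 7
E (P1): max(-4, 8, 8) = 8
C (P2): min(7, 8, -2) = -2
G (P1): max(6, 7, 0) = 7
H (P1): max(-5, -9, 7) = 7
I (P1): max(-7, -1, -7) = -1
F (P2): min(7, 7, -1) = -1
B (P1): max(-2, -1, -2) = -1
L (P1): max(-5, -7, 7) = 7
M (P1): max(6, 9, -6) = 9
K (P2): min(7, 9, 2) = 2
J (P1): max(2, -3, 1) = 2
Root (P2): min(-1, 2, 0) = -1

-1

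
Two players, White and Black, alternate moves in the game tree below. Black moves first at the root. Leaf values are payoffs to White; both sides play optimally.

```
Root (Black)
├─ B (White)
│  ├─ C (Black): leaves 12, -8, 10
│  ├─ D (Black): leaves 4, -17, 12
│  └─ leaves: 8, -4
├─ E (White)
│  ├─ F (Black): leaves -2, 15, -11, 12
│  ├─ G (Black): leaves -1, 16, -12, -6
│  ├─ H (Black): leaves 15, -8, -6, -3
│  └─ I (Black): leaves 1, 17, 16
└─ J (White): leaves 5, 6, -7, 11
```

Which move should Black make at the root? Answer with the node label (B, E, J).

E

C (Black): min(12, -8, 10) = -8
D (Black): min(4, -17, 12) = -17
B (White): max(-8, -17, 8, -4) = 8
F (Black): min(-2, 15, -11, 12) = -11
G (Black): min(-1, 16, -12, -6) = -12
H (Black): min(15, -8, -6, -3) = -8
I (Black): min(1, 17, 16) = 1
E (White): max(-11, -12, -8, 1) = 1
J (White): max(5, 6, -7, 11) = 11
Root (Black): min(8, 1, 11) = 1
Black picks the child with the lowest value: E (value 1).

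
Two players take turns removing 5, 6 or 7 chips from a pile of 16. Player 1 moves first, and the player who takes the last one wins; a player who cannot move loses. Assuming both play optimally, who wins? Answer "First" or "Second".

Compute winning (W) and losing (L) positions by backward induction:
i:   0  1  2  3  4  5  6  7  8  9 10 11 12 13 14 15 16
     L  L  L  L  L  W  W  W  W  W  W  W  L  L  L  L  L
Position 16 is L, so the second player wins.

Second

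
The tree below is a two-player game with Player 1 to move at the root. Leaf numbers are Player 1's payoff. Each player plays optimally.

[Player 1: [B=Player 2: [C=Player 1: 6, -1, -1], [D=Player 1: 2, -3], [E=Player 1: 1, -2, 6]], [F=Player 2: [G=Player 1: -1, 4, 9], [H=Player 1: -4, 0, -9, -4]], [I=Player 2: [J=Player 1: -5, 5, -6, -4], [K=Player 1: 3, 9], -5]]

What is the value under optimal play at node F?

G: max(-1, 4, 9) = 9
H: max(-4, 0, -9, -4) = 0
F: min(9, 0) = 0

0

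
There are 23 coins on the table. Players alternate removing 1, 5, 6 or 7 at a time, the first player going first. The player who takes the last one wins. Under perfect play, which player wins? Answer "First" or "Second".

W/L table (W = player to move can force a win):
i:   0  1  2  3  4  5  6  7  8  9 10 11 12 13 14 15 16 17 18 19 20 21 22 23
     L  W  L  W  L  W  W  W  W  W  W  W  L  W  L  W  L  W  W  W  W  W  W  W
Position 23 is W, so the first player wins.

First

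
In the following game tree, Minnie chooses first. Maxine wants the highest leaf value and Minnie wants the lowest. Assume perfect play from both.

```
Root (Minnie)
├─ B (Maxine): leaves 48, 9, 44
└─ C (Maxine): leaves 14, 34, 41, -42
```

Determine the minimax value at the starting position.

B (Maxine): max(48, 9, 44) = 48
C (Maxine): max(14, 34, 41, -42) = 41
Root (Minnie): min(48, 41) = 41

41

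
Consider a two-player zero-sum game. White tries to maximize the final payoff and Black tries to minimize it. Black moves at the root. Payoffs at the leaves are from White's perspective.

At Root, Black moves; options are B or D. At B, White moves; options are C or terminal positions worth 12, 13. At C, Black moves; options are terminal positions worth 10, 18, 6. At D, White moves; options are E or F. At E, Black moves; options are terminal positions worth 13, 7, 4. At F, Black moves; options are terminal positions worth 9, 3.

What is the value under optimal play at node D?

E: min(13, 7, 4) = 4
F: min(9, 3) = 3
D: max(4, 3) = 4

4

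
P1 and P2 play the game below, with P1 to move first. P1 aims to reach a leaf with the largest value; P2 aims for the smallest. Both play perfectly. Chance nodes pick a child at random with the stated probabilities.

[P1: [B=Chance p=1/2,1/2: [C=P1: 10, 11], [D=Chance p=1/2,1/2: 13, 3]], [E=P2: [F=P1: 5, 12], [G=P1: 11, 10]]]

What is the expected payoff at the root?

11

C (P1): max(10, 11) = 11
D (Chance): 1/2·13 + 1/2·3 = 8
B (Chance): 1/2·11 + 1/2·8 = 9.5
F (P1): max(5, 12) = 12
G (P1): max(11, 10) = 11
E (P2): min(12, 11) = 11
Root (P1): max(9.5, 11) = 11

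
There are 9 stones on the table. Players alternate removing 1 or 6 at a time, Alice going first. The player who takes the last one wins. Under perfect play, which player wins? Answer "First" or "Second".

Second

Mark each pile size as W (mover wins) or L (mover loses):
i:   0  1  2  3  4  5  6  7  8  9
     L  W  L  W  L  W  W  L  W  L
Position 9 is L, so the second player wins.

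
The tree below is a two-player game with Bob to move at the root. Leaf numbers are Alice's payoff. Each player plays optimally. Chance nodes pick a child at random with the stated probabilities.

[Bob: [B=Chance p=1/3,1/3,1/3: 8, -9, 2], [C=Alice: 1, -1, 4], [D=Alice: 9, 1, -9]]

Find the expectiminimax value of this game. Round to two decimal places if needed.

B (Chance): 1/3·8 + 1/3·-9 + 1/3·2 = 0.33
C (Alice): max(1, -1, 4) = 4
D (Alice): max(9, 1, -9) = 9
Root (Bob): min(0.33, 4, 9) = 0.33

0.33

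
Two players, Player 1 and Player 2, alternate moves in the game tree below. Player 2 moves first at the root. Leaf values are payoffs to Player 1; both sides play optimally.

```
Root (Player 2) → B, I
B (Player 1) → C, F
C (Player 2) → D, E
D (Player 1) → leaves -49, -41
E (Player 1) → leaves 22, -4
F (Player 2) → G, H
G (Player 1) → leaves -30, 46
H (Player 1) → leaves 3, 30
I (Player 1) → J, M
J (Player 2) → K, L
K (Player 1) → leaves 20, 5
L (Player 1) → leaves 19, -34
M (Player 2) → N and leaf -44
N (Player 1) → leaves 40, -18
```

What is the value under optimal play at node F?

30

G: max(-30, 46) = 46
H: max(3, 30) = 30
F: min(46, 30) = 30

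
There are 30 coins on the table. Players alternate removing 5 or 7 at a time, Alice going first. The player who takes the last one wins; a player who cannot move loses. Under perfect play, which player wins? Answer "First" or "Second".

First

Mark each pile size as W (mover wins) or L (mover loses):
i:   0  1  2  3  4  5  6  7  8  9 10 11 12 13 14 15 16 17 18 19 20 21 22 23 24 25 26 27 28 29 30
     L  L  L  L  L  W  W  W  W  W  W  W  L  L  L  L  L  W  W  W  W  W  W  W  L  L  L  L  L  W  W
Position 30 is W, so the first player wins.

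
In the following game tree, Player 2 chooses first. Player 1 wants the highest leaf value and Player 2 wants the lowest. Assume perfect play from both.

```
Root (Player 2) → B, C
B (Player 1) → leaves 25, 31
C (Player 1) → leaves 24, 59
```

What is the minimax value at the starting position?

B (Player 1): max(25, 31) = 31
C (Player 1): max(24, 59) = 59
Root (Player 2): min(31, 59) = 31

31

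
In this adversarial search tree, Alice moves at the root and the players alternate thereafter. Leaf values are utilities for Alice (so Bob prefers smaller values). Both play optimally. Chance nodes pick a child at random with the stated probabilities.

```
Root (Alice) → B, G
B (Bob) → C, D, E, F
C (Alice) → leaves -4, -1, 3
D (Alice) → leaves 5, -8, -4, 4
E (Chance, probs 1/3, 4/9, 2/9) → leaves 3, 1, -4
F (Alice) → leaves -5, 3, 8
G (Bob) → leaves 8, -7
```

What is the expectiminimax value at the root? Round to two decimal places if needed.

C (Alice): max(-4, -1, 3) = 3
D (Alice): max(5, -8, -4, 4) = 5
E (Chance): 1/3·3 + 4/9·1 + 2/9·-4 = 0.56
F (Alice): max(-5, 3, 8) = 8
B (Bob): min(3, 5, 0.56, 8) = 0.56
G (Bob): min(8, -7) = -7
Root (Alice): max(0.56, -7) = 0.56

0.56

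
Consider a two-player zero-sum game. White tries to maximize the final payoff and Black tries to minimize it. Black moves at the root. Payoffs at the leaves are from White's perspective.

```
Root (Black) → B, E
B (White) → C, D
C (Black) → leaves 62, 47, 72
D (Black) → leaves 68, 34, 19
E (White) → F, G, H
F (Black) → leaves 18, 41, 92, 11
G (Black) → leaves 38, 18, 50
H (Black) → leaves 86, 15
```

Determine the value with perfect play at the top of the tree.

18

C (Black): min(62, 47, 72) = 47
D (Black): min(68, 34, 19) = 19
B (White): max(47, 19) = 47
F (Black): min(18, 41, 92, 11) = 11
G (Black): min(38, 18, 50) = 18
H (Black): min(86, 15) = 15
E (White): max(11, 18, 15) = 18
Root (Black): min(47, 18) = 18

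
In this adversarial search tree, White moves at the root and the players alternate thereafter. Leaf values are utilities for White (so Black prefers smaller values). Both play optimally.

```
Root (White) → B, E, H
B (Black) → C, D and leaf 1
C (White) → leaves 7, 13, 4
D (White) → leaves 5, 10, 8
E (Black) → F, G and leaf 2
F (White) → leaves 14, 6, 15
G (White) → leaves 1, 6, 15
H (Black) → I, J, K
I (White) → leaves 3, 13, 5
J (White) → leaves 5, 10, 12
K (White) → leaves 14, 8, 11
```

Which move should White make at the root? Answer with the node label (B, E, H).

H

C (White): max(7, 13, 4) = 13
D (White): max(5, 10, 8) = 10
B (Black): min(13, 10, 1) = 1
F (White): max(14, 6, 15) = 15
G (White): max(1, 6, 15) = 15
E (Black): min(15, 15, 2) = 2
I (White): max(3, 13, 5) = 13
J (White): max(5, 10, 12) = 12
K (White): max(14, 8, 11) = 14
H (Black): min(13, 12, 14) = 12
Root (White): max(1, 2, 12) = 12
White picks the child with the highest value: H (value 12).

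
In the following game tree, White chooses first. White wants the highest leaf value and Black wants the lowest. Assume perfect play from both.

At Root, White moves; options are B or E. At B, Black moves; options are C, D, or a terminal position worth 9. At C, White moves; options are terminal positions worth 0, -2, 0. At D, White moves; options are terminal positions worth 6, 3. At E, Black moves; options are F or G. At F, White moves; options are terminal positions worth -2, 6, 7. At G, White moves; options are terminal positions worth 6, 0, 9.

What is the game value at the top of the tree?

C (White): max(0, -2, 0) = 0
D (White): max(6, 3) = 6
B (Black): min(0, 6, 9) = 0
F (White): max(-2, 6, 7) = 7
G (White): max(6, 0, 9) = 9
E (Black): min(7, 9) = 7
Root (White): max(0, 7) = 7

7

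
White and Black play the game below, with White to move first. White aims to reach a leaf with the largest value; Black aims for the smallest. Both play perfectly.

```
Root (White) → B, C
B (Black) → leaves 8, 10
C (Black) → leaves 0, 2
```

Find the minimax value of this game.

B (Black): min(8, 10) = 8
C (Black): min(0, 2) = 0
Root (White): max(8, 0) = 8

8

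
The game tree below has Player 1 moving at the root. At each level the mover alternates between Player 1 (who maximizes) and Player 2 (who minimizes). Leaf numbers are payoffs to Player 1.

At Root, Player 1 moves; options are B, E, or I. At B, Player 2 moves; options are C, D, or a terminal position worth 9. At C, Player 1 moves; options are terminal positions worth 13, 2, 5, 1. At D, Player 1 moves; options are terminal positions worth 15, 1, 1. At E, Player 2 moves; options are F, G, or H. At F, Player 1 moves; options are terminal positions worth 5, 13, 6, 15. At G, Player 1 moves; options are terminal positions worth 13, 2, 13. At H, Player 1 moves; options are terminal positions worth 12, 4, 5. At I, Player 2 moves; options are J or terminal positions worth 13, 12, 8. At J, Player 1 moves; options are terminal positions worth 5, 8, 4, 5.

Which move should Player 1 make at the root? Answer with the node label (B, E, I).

C (Player 1): max(13, 2, 5, 1) = 13
D (Player 1): max(15, 1, 1) = 15
B (Player 2): min(13, 15, 9) = 9
F (Player 1): max(5, 13, 6, 15) = 15
G (Player 1): max(13, 2, 13) = 13
H (Player 1): max(12, 4, 5) = 12
E (Player 2): min(15, 13, 12) = 12
J (Player 1): max(5, 8, 4, 5) = 8
I (Player 2): min(8, 13, 12, 8) = 8
Root (Player 1): max(9, 12, 8) = 12
Player 1 picks the child with the highest value: E (value 12).

E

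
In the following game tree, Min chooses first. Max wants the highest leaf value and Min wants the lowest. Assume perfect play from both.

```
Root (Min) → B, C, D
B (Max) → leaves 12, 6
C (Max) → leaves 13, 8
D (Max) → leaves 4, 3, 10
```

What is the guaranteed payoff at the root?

B (Max): max(12, 6) = 12
C (Max): max(13, 8) = 13
D (Max): max(4, 3, 10) = 10
Root (Min): min(12, 13, 10) = 10

10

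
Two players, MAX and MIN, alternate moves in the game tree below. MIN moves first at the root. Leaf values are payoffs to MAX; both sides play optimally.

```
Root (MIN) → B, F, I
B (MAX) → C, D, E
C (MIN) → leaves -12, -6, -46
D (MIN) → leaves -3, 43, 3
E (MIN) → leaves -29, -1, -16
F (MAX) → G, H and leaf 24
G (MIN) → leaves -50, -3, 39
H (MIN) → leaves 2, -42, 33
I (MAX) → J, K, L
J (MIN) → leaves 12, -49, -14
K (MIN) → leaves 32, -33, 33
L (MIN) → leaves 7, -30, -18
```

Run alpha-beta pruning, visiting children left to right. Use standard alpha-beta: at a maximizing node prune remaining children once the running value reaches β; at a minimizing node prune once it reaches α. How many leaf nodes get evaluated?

C [α=-∞,β=+∞]: v=-46
D [α=-46,β=+∞]: v=-3
E [α=-3,β=+∞]: v=-29 after child 1 ≤ α → α-cutoff, skip 2
B [α=-∞,β=+∞]: v=-3
G [α=-∞,β=-3]: v=-50
H [α=-50,β=-3]: v=-42
F [α=-∞,β=-3]: v=24
J [α=-∞,β=-3]: v=-49
K [α=-49,β=-3]: v=-33
L [α=-33,β=-3]: v=-30
I [α=-∞,β=-3]: v=-30
Root [α=-∞,β=+∞]: v=-30
Leaves evaluated: 23 of 25.

23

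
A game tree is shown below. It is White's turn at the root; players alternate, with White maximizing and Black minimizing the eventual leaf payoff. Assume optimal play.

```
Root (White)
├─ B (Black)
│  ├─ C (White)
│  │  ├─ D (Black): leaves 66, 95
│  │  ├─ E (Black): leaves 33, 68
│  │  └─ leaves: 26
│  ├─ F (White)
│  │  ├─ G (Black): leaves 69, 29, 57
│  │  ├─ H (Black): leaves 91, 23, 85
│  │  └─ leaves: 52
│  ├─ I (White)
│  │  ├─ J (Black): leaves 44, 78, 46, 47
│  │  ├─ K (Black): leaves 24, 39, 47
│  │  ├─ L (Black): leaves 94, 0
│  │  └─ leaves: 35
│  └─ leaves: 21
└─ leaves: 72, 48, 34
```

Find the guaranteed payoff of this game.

72

D (Black): min(66, 95) = 66
E (Black): min(33, 68) = 33
C (White): max(66, 33, 26) = 66
G (Black): min(69, 29, 57) = 29
H (Black): min(91, 23, 85) = 23
F (White): max(29, 23, 52) = 52
J (Black): min(44, 78, 46, 47) = 44
K (Black): min(24, 39, 47) = 24
L (Black): min(94, 0) = 0
I (White): max(44, 24, 0, 35) = 44
B (Black): min(66, 52, 44, 21) = 21
Root (White): max(21, 72, 48, 34) = 72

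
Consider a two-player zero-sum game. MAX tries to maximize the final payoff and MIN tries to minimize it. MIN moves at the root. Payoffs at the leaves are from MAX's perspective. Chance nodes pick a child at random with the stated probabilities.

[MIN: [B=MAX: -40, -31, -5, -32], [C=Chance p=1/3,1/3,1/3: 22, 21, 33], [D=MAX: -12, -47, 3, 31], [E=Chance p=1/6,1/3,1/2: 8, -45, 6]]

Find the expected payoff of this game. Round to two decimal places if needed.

B (MAX): max(-40, -31, -5, -32) = -5
C (Chance): 1/3·22 + 1/3·21 + 1/3·33 = 25.33
D (MAX): max(-12, -47, 3, 31) = 31
E (Chance): 1/6·8 + 1/3·-45 + 1/2·6 = -10.67
Root (MIN): min(-5, 25.33, 31, -10.67) = -10.67

-10.67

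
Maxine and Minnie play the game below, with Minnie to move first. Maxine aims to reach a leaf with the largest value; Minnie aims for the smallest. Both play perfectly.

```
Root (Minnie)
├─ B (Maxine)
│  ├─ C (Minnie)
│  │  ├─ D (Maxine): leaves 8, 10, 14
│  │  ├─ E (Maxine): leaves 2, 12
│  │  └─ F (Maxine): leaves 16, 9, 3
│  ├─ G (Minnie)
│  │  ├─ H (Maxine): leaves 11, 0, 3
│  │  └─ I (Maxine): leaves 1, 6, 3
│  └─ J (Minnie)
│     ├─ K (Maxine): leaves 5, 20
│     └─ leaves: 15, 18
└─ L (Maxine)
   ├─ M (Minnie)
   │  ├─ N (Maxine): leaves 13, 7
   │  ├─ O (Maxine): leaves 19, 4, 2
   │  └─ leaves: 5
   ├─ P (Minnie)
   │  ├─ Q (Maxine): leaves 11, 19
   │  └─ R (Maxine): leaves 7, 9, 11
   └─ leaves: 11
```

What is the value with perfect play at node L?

N: max(13, 7) = 13
O: max(19, 4, 2) = 19
M: min(13, 19, 5) = 5
Q: max(11, 19) = 19
R: max(7, 9, 11) = 11
P: min(19, 11) = 11
L: max(5, 11, 11) = 11

11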